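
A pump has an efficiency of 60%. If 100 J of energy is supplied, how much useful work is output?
W_out = η·W_in = 0.6·100 = 60.0 J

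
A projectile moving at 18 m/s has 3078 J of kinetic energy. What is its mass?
m = 2·KE/v² = 2·3078/(18)² = 19.0 kg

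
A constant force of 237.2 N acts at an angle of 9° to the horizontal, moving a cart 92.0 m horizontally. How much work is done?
W = F·d·cosθ = (237.2)(92.0)cos(9°) = 21550 J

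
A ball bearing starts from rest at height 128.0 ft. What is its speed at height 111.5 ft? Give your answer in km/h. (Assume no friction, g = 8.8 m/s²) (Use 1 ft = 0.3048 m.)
Convert to SI: h₁−h₂ = 5.0292 m
mgh₁ = mgh₂ + ½mv² ⇒ v = √(2g(h₁−h₂)) = √(2·8.8·5.0292) = 9.40818 m/s = 33.87 km/h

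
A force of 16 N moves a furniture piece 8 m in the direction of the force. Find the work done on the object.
W = F·d = (16)(8) = 128.0 J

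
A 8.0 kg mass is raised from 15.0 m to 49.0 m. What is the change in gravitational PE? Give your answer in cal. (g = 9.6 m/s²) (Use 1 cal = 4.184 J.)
ΔPE = mgΔh = (8.0)(9.6)(34.0) = 2611.2 J = 624.1 cal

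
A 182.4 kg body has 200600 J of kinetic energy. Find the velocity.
v = √(2·KE/m) = √(2·200600/182.4) = 46.9 m/s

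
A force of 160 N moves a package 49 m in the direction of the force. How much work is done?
W = F·d = (160)(49) = 7840 J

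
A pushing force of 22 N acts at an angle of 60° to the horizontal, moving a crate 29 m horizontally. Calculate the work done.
W = F·d·cosθ = (22)(29)cos(60°) = 319.0 J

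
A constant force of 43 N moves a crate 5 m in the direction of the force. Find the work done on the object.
W = F·d = (43)(5) = 215.0 J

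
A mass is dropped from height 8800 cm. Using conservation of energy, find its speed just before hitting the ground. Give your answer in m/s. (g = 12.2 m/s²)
Convert to SI: h = 88.0 m
mgh = ½mv² ⇒ v = √(2gh) = √(2·12.2·88.0) = 46.34 m/s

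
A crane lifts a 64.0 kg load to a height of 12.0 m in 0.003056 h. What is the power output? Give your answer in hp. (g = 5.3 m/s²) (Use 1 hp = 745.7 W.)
Convert to SI: m = 64.0 kg, h = 12.0 m, t = 11.0016 s
P = mgh/t = (64.0)(5.3)(12.0)/11.0016 = 369.983 W = 0.4962 hp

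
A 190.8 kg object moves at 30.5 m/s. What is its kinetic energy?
KE = ½mv² = ½(190.8)(30.5)² = 88750 J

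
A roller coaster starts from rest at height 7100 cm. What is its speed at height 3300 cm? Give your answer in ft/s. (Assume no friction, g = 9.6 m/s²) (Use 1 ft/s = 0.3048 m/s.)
Convert to SI: h₁−h₂ = 38.0 m
mgh₁ = mgh₂ + ½mv² ⇒ v = √(2g(h₁−h₂)) = √(2·9.6·38.0) = 27.0111 m/s = 88.62 ft/s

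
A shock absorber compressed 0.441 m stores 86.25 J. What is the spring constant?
k = 2·PE/x² = 2·86.25/(0.441)² = 887.0 N/m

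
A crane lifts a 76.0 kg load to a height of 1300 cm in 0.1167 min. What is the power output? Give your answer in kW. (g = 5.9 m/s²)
Convert to SI: m = 76.0 kg, h = 13.0 m, t = 7.002 s
P = mgh/t = (76.0)(5.9)(13.0)/7.002 = 832.505 W = 0.8325 kW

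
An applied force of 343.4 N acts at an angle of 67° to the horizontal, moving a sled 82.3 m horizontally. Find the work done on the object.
W = F·d·cosθ = (343.4)(82.3)cos(67°) = 11040 J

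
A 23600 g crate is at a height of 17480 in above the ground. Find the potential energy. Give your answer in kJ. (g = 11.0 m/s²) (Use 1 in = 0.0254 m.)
Convert to SI: m = 23.6 kg, h = 443.992 m
PE = mgh = (23.6)(11.0)(443.992) = 115260 J = 115.3 kJ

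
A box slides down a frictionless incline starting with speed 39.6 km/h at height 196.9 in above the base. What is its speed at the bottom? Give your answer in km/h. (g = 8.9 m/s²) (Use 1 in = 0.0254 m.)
Convert to SI: v₀ = 11.0 m/s, h = 5.00126 m
½mv₀² + mgh = ½mv² ⇒ v = √(v₀² + 2gh) = √(11.0² + 2·8.9·5.00126) = 14.4922 m/s = 52.17 km/h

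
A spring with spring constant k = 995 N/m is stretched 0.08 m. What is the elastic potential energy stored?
PE = ½kx² = ½(995)(0.08)² = 3.184 J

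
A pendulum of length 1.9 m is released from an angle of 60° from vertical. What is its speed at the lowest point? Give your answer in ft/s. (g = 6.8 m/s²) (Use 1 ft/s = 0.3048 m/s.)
h = L(1 − cosθ) = 1.9(1 − cos60°) = 0.95 m
v = √(2gh) = √(2·6.8·0.95) = 3.59444 m/s = 11.79 ft/s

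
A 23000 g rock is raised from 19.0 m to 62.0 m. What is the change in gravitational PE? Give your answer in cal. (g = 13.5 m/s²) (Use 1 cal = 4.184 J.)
Convert to SI: m = 23.0 kg, Δh = 43.0 m
ΔPE = mgΔh = (23.0)(13.5)(43.0) = 13351.5 J = 3191 cal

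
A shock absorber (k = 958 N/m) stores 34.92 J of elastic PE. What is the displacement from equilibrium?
x = √(2·PE/k) = √(2·34.92/958) = 0.27 m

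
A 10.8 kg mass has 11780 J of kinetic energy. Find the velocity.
v = √(2·KE/m) = √(2·11780/10.8) = 46.71 m/s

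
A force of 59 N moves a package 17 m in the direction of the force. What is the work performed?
W = F·d = (59)(17) = 1003 J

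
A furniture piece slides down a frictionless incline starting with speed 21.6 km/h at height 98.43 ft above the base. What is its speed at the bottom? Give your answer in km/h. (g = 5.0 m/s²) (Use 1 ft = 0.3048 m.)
Convert to SI: v₀ = 6.0 m/s, h = 30.0015 m
½mv₀² + mgh = ½mv² ⇒ v = √(v₀² + 2gh) = √(6.0² + 2·5.0·30.0015) = 18.3307 m/s = 65.99 km/h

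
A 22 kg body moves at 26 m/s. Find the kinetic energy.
KE = ½mv² = ½(22)(26)² = 7436.0 J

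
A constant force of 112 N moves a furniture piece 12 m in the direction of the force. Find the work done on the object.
W = F·d = (112)(12) = 1344 J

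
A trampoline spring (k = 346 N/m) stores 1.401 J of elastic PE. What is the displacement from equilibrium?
x = √(2·PE/k) = √(2·1.401/346) = 0.08999 m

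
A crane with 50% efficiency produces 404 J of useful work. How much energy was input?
W_in = W_out/η = 404/0.5 = 808.0 J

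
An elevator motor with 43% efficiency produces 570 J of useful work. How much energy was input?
W_in = W_out/η = 570/0.43 = 1326 J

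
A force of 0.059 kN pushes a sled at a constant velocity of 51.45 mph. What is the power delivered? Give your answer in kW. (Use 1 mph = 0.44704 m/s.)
Convert to SI: F = 59.0 N, v = 23.0002 m/s
P = Fv = (59.0)(23.0002) = 1357.01 W = 1.357 kW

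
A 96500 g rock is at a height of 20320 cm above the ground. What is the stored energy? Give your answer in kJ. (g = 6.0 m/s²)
Convert to SI: m = 96.5 kg, h = 203.2 m
PE = mgh = (96.5)(6.0)(203.2) = 117653 J = 117.7 kJ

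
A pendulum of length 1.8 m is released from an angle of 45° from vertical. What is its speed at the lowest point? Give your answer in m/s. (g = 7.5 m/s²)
h = L(1 − cosθ) = 1.8(1 − cos45°) = 0.527208 m
v = √(2gh) = √(2·7.5·0.527208) = 2.812 m/s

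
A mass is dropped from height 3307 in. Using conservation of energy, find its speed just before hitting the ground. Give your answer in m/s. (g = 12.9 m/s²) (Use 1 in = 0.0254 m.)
Convert to SI: h = 83.9978 m
mgh = ½mv² ⇒ v = √(2gh) = √(2·12.9·83.9978) = 46.55 m/s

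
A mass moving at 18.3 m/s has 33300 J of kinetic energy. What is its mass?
m = 2·KE/v² = 2·33300/(18.3)² = 198.9 kg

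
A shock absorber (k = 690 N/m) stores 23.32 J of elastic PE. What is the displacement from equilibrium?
x = √(2·PE/k) = √(2·23.32/690) = 0.26 m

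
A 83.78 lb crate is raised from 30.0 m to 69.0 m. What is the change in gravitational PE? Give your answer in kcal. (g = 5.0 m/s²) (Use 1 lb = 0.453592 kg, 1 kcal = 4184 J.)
Convert to SI: m = 38.0019 kg, Δh = 39.0 m
ΔPE = mgΔh = (38.0019)(5.0)(39.0) = 7410.38 J = 1.771 kcal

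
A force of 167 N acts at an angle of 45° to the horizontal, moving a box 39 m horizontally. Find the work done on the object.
W = F·d·cosθ = (167)(39)cos(45°) = 4605 J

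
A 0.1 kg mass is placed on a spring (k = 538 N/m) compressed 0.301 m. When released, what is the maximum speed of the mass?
½kx² = ½mv² ⇒ v = x√(k/m) = (0.301)√(538/0.1) = 22.08 m/s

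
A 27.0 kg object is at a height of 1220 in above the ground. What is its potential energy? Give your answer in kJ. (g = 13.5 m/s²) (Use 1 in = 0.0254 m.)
Convert to SI: m = 27.0 kg, h = 30.988 m
PE = mgh = (27.0)(13.5)(30.988) = 11295.1 J = 11.3 kJ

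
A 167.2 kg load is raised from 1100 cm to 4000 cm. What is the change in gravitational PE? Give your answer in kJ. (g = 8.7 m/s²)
Convert to SI: m = 167.2 kg, Δh = 29.0 m
ΔPE = mgΔh = (167.2)(8.7)(29.0) = 42184.6 J = 42.18 kJ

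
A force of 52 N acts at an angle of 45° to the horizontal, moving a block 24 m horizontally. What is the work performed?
W = F·d·cosθ = (52)(24)cos(45°) = 882.5 J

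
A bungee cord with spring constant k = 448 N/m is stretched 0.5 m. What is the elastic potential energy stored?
PE = ½kx² = ½(448)(0.5)² = 56.0 J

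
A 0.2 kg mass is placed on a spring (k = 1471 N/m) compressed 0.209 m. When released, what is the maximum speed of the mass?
½kx² = ½mv² ⇒ v = x√(k/m) = (0.209)√(1471/0.2) = 17.92 m/s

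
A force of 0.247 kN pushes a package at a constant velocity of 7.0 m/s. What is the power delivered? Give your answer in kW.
Convert to SI: F = 247.0 N, v = 7.0 m/s
P = Fv = (247.0)(7.0) = 1729.0 W = 1.729 kW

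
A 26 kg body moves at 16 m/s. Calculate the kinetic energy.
KE = ½mv² = ½(26)(16)² = 3328.0 J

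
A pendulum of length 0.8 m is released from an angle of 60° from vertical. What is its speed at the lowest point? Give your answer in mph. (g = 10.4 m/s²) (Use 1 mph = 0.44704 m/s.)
h = L(1 − cosθ) = 0.8(1 − cos60°) = 0.4 m
v = √(2gh) = √(2·10.4·0.4) = 2.88444 m/s = 6.452 mph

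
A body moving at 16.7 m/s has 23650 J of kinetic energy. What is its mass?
m = 2·KE/v² = 2·23650/(16.7)² = 169.6 kg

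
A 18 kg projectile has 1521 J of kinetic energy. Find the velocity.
v = √(2·KE/m) = √(2·1521/18) = 13.0 m/s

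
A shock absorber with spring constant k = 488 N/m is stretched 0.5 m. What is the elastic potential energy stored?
PE = ½kx² = ½(488)(0.5)² = 61.0 J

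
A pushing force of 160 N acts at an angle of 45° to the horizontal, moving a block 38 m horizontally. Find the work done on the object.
W = F·d·cosθ = (160)(38)cos(45°) = 4299 J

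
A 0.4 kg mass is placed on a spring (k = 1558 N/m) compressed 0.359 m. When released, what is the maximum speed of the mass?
½kx² = ½mv² ⇒ v = x√(k/m) = (0.359)√(1558/0.4) = 22.41 m/s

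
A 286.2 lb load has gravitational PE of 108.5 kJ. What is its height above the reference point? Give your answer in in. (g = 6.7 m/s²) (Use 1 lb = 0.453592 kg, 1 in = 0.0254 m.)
Convert to SI: m = 129.818 kg, PE = 108500 J
h = PE/(mg) = 108500/(129.818·6.7) = 124.744 m = 4911 in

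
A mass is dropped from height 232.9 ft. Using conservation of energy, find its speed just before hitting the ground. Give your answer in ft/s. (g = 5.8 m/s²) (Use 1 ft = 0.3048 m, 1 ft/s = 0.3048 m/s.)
Convert to SI: h = 70.9879 m
mgh = ½mv² ⇒ v = √(2gh) = √(2·5.8·70.9879) = 28.696 m/s = 94.15 ft/s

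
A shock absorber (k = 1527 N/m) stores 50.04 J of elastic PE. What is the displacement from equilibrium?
x = √(2·PE/k) = √(2·50.04/1527) = 0.256 m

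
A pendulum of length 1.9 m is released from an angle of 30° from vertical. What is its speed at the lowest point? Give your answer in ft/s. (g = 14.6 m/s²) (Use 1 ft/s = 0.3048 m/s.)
h = L(1 − cosθ) = 1.9(1 − cos30°) = 0.254552 m
v = √(2gh) = √(2·14.6·0.254552) = 2.72634 m/s = 8.945 ft/s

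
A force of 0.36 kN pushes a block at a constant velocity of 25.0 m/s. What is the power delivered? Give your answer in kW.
Convert to SI: F = 360.0 N, v = 25.0 m/s
P = Fv = (360.0)(25.0) = 9000.0 W = 9.0 kW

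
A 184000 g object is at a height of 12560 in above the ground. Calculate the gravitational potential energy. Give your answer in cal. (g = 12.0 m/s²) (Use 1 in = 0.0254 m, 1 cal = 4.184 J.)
Convert to SI: m = 184.0 kg, h = 319.024 m
PE = mgh = (184.0)(12.0)(319.024) = 704405 J = 168400 cal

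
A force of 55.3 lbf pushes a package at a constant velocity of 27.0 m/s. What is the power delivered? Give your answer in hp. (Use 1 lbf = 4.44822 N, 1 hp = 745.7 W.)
Convert to SI: F = 245.987 N, v = 27.0 m/s
P = Fv = (245.987)(27.0) = 6641.64 W = 8.907 hp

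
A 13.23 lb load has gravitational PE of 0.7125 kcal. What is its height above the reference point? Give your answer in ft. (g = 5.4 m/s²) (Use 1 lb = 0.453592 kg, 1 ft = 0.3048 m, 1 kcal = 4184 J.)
Convert to SI: m = 6.00102 kg, PE = 2981.1 J
h = PE/(mg) = 2981.1/(6.00102·5.4) = 91.9936 m = 301.8 ft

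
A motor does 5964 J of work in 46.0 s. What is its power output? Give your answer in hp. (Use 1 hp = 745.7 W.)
P = W/t = 5964.0/46.0 = 129.652 W = 0.1739 hp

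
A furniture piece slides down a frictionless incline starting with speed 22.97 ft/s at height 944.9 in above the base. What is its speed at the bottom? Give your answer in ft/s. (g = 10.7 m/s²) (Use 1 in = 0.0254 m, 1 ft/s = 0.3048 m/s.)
Convert to SI: v₀ = 7.00126 m/s, h = 24.0005 m
½mv₀² + mgh = ½mv² ⇒ v = √(v₀² + 2gh) = √(7.00126² + 2·10.7·24.0005) = 23.7198 m/s = 77.82 ft/s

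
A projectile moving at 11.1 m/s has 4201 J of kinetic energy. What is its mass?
m = 2·KE/v² = 2·4201/(11.1)² = 68.19 kg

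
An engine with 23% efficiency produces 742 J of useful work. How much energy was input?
W_in = W_out/η = 742/0.23 = 3226 J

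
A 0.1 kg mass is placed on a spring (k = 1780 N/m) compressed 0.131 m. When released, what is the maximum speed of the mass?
½kx² = ½mv² ⇒ v = x√(k/m) = (0.131)√(1780/0.1) = 17.48 m/s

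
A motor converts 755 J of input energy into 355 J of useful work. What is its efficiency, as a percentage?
η = W_out/W_in = 355/755 = 47.02%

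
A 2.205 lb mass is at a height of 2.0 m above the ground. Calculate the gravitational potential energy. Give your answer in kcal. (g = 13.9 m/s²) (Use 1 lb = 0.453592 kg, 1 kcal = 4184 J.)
Convert to SI: m = 1.00017 kg, h = 2.0 m
PE = mgh = (1.00017)(13.9)(2.0) = 27.8047 J = 0.006645 kcal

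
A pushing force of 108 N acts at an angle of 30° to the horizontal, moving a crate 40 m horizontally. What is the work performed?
W = F·d·cosθ = (108)(40)cos(30°) = 3741 J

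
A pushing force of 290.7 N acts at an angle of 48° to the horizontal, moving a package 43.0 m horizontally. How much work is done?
W = F·d·cosθ = (290.7)(43.0)cos(48°) = 8364 J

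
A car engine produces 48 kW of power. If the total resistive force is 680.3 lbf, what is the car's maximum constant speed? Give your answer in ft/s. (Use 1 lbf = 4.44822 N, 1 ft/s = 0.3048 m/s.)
Convert to SI: F = 3026.12 N
P = Fv ⇒ v = P/F = 48000 W/3026.12 N = 15.8619 m/s = 52.04 ft/s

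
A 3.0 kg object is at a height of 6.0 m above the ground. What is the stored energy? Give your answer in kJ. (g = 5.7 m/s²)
PE = mgh = (3.0)(5.7)(6.0) = 102.6 J = 0.1026 kJ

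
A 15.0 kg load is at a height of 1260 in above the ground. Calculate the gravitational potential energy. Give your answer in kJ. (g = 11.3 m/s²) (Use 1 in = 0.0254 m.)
Convert to SI: m = 15.0 kg, h = 32.004 m
PE = mgh = (15.0)(11.3)(32.004) = 5424.68 J = 5.425 kJ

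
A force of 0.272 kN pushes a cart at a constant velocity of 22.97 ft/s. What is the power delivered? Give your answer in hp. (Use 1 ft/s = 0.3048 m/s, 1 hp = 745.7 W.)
Convert to SI: F = 272.0 N, v = 7.00126 m/s
P = Fv = (272.0)(7.00126) = 1904.34 W = 2.554 hp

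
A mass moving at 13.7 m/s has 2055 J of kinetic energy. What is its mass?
m = 2·KE/v² = 2·2055/(13.7)² = 21.9 kg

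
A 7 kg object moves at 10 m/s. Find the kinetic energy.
KE = ½mv² = ½(7)(10)² = 350.0 J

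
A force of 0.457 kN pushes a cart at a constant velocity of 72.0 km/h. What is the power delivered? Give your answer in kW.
Convert to SI: F = 457.0 N, v = 20.0 m/s
P = Fv = (457.0)(20.0) = 9140.0 W = 9.14 kW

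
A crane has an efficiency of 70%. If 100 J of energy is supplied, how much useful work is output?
W_out = η·W_in = 0.7·100 = 70.0 J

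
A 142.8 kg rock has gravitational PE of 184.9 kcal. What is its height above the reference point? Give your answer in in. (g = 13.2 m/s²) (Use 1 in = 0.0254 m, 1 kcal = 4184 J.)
Convert to SI: m = 142.8 kg, PE = 773622 J
h = PE/(mg) = 773622/(142.8·13.2) = 410.418 m = 16160 in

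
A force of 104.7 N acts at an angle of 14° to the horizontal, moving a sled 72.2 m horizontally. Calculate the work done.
W = F·d·cosθ = (104.7)(72.2)cos(14°) = 7335 J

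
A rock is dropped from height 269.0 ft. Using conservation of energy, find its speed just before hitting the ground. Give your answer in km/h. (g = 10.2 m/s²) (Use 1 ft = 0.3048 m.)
Convert to SI: h = 81.9912 m
mgh = ½mv² ⇒ v = √(2gh) = √(2·10.2·81.9912) = 40.8977 m/s = 147.2 km/h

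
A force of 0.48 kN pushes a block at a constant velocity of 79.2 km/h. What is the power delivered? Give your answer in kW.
Convert to SI: F = 480.0 N, v = 22.0 m/s
P = Fv = (480.0)(22.0) = 10560.0 W = 10.56 kW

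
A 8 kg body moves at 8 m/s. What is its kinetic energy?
KE = ½mv² = ½(8)(8)² = 256.0 J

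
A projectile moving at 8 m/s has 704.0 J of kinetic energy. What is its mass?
m = 2·KE/v² = 2·704.0/(8)² = 22.0 kg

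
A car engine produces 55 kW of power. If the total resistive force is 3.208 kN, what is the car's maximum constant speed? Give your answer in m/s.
Convert to SI: F = 3208.0 N
P = Fv ⇒ v = P/F = 55000 W/3208.0 N = 17.14 m/s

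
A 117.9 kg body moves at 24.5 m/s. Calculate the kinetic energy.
KE = ½mv² = ½(117.9)(24.5)² = 35380 J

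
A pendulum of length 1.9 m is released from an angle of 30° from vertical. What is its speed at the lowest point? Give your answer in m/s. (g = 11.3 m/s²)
h = L(1 − cosθ) = 1.9(1 − cos30°) = 0.254552 m
v = √(2gh) = √(2·11.3·0.254552) = 2.399 m/s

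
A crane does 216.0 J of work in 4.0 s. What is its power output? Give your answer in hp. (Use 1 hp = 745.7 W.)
P = W/t = 216.0/4.0 = 54.0 W = 0.07242 hp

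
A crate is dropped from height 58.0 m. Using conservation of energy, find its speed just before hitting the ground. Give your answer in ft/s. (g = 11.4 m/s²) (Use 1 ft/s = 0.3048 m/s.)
mgh = ½mv² ⇒ v = √(2gh) = √(2·11.4·58.0) = 36.3648 m/s = 119.3 ft/s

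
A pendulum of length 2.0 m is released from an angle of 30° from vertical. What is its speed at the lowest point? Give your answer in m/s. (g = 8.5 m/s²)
h = L(1 − cosθ) = 2.0(1 − cos30°) = 0.267949 m
v = √(2gh) = √(2·8.5·0.267949) = 2.134 m/s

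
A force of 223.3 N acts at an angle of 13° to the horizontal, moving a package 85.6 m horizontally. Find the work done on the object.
W = F·d·cosθ = (223.3)(85.6)cos(13°) = 18620 J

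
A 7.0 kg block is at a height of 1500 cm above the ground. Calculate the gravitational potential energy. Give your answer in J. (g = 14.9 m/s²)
Convert to SI: m = 7.0 kg, h = 15.0 m
PE = mgh = (7.0)(14.9)(15.0) = 1565 J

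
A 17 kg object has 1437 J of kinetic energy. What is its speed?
v = √(2·KE/m) = √(2·1437/17) = 13.0 m/s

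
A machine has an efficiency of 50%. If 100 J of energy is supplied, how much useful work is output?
W_out = η·W_in = 0.5·100 = 50.0 J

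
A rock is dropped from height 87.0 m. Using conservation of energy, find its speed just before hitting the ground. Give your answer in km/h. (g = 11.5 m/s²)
mgh = ½mv² ⇒ v = √(2gh) = √(2·11.5·87.0) = 44.7325 m/s = 161.0 km/h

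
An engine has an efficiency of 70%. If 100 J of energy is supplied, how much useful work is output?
W_out = η·W_in = 0.7·100 = 70.0 J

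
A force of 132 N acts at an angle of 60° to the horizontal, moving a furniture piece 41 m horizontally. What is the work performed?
W = F·d·cosθ = (132)(41)cos(60°) = 2706 J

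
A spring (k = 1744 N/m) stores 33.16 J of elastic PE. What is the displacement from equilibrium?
x = √(2·PE/k) = √(2·33.16/1744) = 0.195 m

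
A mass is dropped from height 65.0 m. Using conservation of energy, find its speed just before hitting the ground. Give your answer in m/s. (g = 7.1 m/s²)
mgh = ½mv² ⇒ v = √(2gh) = √(2·7.1·65.0) = 30.38 m/s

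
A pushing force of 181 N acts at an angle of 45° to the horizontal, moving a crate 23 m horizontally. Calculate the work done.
W = F·d·cosθ = (181)(23)cos(45°) = 2944 J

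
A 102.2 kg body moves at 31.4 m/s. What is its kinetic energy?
KE = ½mv² = ½(102.2)(31.4)² = 50380 J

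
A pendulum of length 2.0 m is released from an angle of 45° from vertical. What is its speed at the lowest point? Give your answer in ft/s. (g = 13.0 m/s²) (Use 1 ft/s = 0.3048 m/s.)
h = L(1 − cosθ) = 2.0(1 − cos45°) = 0.585786 m
v = √(2gh) = √(2·13.0·0.585786) = 3.90262 m/s = 12.8 ft/s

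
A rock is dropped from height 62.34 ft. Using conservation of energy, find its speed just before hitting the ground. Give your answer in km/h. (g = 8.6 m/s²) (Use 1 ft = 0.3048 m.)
Convert to SI: h = 19.0012 m
mgh = ½mv² ⇒ v = √(2gh) = √(2·8.6·19.0012) = 18.0782 m/s = 65.08 km/h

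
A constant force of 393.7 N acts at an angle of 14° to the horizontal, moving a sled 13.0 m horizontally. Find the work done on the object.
W = F·d·cosθ = (393.7)(13.0)cos(14°) = 4966 J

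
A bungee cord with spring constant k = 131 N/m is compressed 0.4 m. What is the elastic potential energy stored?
PE = ½kx² = ½(131)(0.4)² = 10.48 J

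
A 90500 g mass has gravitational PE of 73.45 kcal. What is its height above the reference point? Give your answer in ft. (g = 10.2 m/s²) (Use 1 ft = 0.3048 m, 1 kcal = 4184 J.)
Convert to SI: m = 90.5 kg, PE = 307315 J
h = PE/(mg) = 307315/(90.5·10.2) = 332.916 m = 1092 ft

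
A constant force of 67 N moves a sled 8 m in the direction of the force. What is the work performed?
W = F·d = (67)(8) = 536.0 J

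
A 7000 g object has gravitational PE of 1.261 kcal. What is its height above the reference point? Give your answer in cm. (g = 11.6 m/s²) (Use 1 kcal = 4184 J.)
Convert to SI: m = 7.0 kg, PE = 5276.02 J
h = PE/(mg) = 5276.02/(7.0·11.6) = 64.9757 m = 6498 cm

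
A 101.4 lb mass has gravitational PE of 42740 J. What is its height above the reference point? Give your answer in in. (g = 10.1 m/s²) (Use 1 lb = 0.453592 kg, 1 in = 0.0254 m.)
Convert to SI: m = 45.9942 kg, PE = 42740.0 J
h = PE/(mg) = 42740.0/(45.9942·10.1) = 92.0047 m = 3622 in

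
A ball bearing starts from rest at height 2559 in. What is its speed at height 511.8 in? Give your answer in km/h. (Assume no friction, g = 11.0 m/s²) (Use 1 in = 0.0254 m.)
Convert to SI: h₁−h₂ = 51.9989 m
mgh₁ = mgh₂ + ½mv² ⇒ v = √(2g(h₁−h₂)) = √(2·11.0·51.9989) = 33.8227 m/s = 121.8 km/h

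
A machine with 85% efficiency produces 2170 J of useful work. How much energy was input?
W_in = W_out/η = 2170/0.85 = 2553 J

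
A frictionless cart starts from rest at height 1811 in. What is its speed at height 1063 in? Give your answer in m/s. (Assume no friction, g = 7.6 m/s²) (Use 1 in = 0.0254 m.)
Convert to SI: h₁−h₂ = 18.9992 m
mgh₁ = mgh₂ + ½mv² ⇒ v = √(2g(h₁−h₂)) = √(2·7.6·18.9992) = 16.99 m/s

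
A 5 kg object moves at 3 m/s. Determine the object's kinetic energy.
KE = ½mv² = ½(5)(3)² = 22.5 J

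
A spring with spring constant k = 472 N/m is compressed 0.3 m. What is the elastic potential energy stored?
PE = ½kx² = ½(472)(0.3)² = 21.24 J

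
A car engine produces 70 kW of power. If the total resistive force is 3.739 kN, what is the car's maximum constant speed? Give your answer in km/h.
Convert to SI: F = 3739.0 N
P = Fv ⇒ v = P/F = 70000 W/3739.0 N = 18.7216 m/s = 67.4 km/h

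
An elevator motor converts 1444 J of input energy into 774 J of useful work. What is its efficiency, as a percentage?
η = W_out/W_in = 774/1444 = 53.6%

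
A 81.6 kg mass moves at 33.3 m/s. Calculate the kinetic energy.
KE = ½mv² = ½(81.6)(33.3)² = 45240 J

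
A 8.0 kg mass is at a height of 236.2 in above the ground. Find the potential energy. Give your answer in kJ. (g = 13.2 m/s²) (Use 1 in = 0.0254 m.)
Convert to SI: m = 8.0 kg, h = 5.99948 m
PE = mgh = (8.0)(13.2)(5.99948) = 633.545 J = 0.6335 kJ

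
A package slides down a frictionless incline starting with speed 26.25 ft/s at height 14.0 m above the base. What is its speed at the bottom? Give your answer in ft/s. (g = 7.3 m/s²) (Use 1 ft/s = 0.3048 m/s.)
Convert to SI: v₀ = 8.001 m/s, h = 14.0 m
½mv₀² + mgh = ½mv² ⇒ v = √(v₀² + 2gh) = √(8.001² + 2·7.3·14.0) = 16.3834 m/s = 53.75 ft/s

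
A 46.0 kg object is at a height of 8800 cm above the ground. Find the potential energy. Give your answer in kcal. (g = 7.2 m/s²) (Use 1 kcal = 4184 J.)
Convert to SI: m = 46.0 kg, h = 88.0 m
PE = mgh = (46.0)(7.2)(88.0) = 29145.6 J = 6.966 kcal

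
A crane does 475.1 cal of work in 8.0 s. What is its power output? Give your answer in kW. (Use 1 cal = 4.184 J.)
Convert to SI: W = 1987.82 J, t = 8.0 s
P = W/t = 1987.82/8.0 = 248.477 W = 0.2485 kW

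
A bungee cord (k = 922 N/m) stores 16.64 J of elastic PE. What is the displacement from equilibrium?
x = √(2·PE/k) = √(2·16.64/922) = 0.19 m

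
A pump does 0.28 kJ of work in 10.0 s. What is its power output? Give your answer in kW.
Convert to SI: W = 280.0 J, t = 10.0 s
P = W/t = 280.0/10.0 = 28.0 W = 0.028 kW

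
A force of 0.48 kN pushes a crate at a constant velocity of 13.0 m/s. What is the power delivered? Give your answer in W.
Convert to SI: F = 480.0 N, v = 13.0 m/s
P = Fv = (480.0)(13.0) = 6240 W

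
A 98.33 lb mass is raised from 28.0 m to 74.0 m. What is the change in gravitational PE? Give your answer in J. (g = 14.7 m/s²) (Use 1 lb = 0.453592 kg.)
Convert to SI: m = 44.6017 kg, Δh = 46.0 m
ΔPE = mgΔh = (44.6017)(14.7)(46.0) = 30160 J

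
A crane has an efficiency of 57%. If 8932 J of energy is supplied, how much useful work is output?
W_out = η·W_in = 0.57·8932 = 5091.24 J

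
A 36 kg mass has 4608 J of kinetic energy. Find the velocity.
v = √(2·KE/m) = √(2·4608/36) = 16.0 m/s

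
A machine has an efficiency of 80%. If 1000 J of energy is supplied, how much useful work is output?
W_out = η·W_in = 0.8·1000 = 800.0 J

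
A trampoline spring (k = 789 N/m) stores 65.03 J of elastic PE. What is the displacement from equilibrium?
x = √(2·PE/k) = √(2·65.03/789) = 0.406 m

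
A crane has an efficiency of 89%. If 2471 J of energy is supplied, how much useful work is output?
W_out = η·W_in = 0.89·2471 = 2199.19 J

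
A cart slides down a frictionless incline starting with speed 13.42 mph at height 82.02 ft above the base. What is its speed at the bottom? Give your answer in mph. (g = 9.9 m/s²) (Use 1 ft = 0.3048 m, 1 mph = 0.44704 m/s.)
Convert to SI: v₀ = 5.99928 m/s, h = 24.9997 m
½mv₀² + mgh = ½mv² ⇒ v = √(v₀² + 2gh) = √(5.99928² + 2·9.9·24.9997) = 23.0431 m/s = 51.55 mph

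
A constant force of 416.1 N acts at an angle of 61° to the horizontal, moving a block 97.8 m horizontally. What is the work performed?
W = F·d·cosθ = (416.1)(97.8)cos(61°) = 19730 J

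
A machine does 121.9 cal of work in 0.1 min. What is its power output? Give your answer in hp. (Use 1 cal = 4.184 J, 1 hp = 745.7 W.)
Convert to SI: W = 510.03 J, t = 6.0 s
P = W/t = 510.03/6.0 = 85.0049 W = 0.114 hp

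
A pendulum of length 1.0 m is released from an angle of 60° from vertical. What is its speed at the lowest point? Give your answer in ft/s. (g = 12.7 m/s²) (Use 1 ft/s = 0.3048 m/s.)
h = L(1 − cosθ) = 1.0(1 − cos60°) = 0.5 m
v = √(2gh) = √(2·12.7·0.5) = 3.56371 m/s = 11.69 ft/s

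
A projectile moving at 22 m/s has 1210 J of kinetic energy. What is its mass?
m = 2·KE/v² = 2·1210/(22)² = 5.0 kg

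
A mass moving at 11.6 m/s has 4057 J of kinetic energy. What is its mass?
m = 2·KE/v² = 2·4057/(11.6)² = 60.3 kg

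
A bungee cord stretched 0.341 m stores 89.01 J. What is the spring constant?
k = 2·PE/x² = 2·89.01/(0.341)² = 1531 N/m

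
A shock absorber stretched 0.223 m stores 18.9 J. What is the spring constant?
k = 2·PE/x² = 2·18.9/(0.223)² = 760.1 N/m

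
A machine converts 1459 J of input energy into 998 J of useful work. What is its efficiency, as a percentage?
η = W_out/W_in = 998/1459 = 68.4%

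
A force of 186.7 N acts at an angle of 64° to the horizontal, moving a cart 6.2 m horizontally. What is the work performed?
W = F·d·cosθ = (186.7)(6.2)cos(64°) = 507.4 J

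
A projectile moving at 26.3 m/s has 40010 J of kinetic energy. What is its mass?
m = 2·KE/v² = 2·40010/(26.3)² = 115.7 kg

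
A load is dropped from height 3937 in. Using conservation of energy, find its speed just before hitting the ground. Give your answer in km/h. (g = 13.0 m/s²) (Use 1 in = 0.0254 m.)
Convert to SI: h = 99.9998 m
mgh = ½mv² ⇒ v = √(2gh) = √(2·13.0·99.9998) = 50.9901 m/s = 183.6 km/h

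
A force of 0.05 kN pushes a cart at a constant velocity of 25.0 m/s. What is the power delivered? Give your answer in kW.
Convert to SI: F = 50.0 N, v = 25.0 m/s
P = Fv = (50.0)(25.0) = 1250.0 W = 1.25 kW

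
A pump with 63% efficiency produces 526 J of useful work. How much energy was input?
W_in = W_out/η = 526/0.63 = 834.9 J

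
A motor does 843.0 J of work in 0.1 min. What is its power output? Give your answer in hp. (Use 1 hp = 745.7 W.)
Convert to SI: W = 843.0 J, t = 6.0 s
P = W/t = 843.0/6.0 = 140.5 W = 0.1884 hp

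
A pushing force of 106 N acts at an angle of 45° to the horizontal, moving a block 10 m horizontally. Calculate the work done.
W = F·d·cosθ = (106)(10)cos(45°) = 749.5 J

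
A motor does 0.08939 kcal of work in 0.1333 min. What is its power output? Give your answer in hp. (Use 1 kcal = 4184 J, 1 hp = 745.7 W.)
Convert to SI: W = 374.008 J, t = 7.998 s
P = W/t = 374.008/7.998 = 46.7627 W = 0.06271 hp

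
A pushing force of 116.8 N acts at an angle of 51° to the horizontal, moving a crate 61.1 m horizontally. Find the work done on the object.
W = F·d·cosθ = (116.8)(61.1)cos(51°) = 4491 J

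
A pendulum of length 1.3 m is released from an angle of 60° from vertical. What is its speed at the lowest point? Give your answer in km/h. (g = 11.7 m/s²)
h = L(1 − cosθ) = 1.3(1 − cos60°) = 0.65 m
v = √(2gh) = √(2·11.7·0.65) = 3.9 m/s = 14.04 km/h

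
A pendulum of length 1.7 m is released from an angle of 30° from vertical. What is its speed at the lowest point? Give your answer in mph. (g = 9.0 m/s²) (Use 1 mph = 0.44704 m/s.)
h = L(1 − cosθ) = 1.7(1 − cos30°) = 0.227757 m
v = √(2gh) = √(2·9.0·0.227757) = 2.02475 m/s = 4.529 mph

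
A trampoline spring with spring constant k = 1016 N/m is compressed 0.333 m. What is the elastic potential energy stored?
PE = ½kx² = ½(1016)(0.333)² = 56.33 J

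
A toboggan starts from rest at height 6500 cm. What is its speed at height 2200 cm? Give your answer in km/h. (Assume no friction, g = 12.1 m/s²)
Convert to SI: h₁−h₂ = 43.0 m
mgh₁ = mgh₂ + ½mv² ⇒ v = √(2g(h₁−h₂)) = √(2·12.1·43.0) = 32.2583 m/s = 116.1 km/h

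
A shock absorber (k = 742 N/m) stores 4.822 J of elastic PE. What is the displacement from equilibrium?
x = √(2·PE/k) = √(2·4.822/742) = 0.114 m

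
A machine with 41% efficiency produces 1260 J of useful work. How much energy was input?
W_in = W_out/η = 1260/0.41 = 3073 J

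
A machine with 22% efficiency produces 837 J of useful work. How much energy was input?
W_in = W_out/η = 837/0.22 = 3805 J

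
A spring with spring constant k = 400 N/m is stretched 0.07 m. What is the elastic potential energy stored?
PE = ½kx² = ½(400)(0.07)² = 0.98 J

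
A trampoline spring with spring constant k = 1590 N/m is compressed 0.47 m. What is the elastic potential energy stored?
PE = ½kx² = ½(1590)(0.47)² = 175.6 J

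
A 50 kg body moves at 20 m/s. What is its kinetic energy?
KE = ½mv² = ½(50)(20)² = 10000.0 J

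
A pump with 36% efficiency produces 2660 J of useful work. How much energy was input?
W_in = W_out/η = 2660/0.36 = 7389 J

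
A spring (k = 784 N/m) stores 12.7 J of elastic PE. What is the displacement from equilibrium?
x = √(2·PE/k) = √(2·12.7/784) = 0.18 m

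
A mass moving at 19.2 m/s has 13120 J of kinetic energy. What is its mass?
m = 2·KE/v² = 2·13120/(19.2)² = 71.18 kg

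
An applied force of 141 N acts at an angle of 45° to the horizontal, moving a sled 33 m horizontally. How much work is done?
W = F·d·cosθ = (141)(33)cos(45°) = 3290 J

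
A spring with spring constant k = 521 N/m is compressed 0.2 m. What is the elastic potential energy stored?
PE = ½kx² = ½(521)(0.2)² = 10.42 J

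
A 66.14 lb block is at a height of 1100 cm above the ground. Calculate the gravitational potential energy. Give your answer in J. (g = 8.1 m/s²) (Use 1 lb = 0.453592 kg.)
Convert to SI: m = 30.0006 kg, h = 11.0 m
PE = mgh = (30.0006)(8.1)(11.0) = 2673 J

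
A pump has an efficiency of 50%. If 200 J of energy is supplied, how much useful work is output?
W_out = η·W_in = 0.5·200 = 100.0 J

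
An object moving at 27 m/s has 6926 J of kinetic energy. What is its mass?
m = 2·KE/v² = 2·6926/(27)² = 19.0 kg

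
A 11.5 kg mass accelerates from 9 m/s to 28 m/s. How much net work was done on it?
W = ΔKE = ½m(v₂² − v₁²) = ½(11.5)(28² − 9²) = 4042.25 J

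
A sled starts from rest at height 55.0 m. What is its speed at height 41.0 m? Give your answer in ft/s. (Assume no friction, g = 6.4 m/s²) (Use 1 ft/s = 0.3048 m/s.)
mgh₁ = mgh₂ + ½mv² ⇒ v = √(2g(h₁−h₂)) = √(2·6.4·14.0) = 13.3866 m/s = 43.92 ft/s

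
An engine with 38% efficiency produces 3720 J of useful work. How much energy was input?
W_in = W_out/η = 3720/0.38 = 9789 J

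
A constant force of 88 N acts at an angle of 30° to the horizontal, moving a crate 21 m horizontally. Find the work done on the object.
W = F·d·cosθ = (88)(21)cos(30°) = 1600 J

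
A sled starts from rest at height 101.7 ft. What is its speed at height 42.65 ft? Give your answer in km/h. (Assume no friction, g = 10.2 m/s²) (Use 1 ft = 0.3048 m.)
Convert to SI: h₁−h₂ = 17.9984 m
mgh₁ = mgh₂ + ½mv² ⇒ v = √(2g(h₁−h₂)) = √(2·10.2·17.9984) = 19.1616 m/s = 68.98 km/h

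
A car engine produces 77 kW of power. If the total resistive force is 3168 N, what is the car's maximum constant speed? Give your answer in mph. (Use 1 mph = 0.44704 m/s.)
P = Fv ⇒ v = P/F = 77000 W/3168.0 N = 24.3056 m/s = 54.37 mph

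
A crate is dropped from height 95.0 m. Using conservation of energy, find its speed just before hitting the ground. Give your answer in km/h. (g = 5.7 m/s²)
mgh = ½mv² ⇒ v = √(2gh) = √(2·5.7·95.0) = 32.909 m/s = 118.5 km/h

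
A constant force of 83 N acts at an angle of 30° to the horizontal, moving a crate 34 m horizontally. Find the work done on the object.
W = F·d·cosθ = (83)(34)cos(30°) = 2444 J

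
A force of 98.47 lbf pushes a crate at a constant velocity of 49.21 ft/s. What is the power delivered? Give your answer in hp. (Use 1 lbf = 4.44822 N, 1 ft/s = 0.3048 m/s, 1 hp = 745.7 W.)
Convert to SI: F = 438.016 N, v = 14.9992 m/s
P = Fv = (438.016)(14.9992) = 6569.9 W = 8.81 hp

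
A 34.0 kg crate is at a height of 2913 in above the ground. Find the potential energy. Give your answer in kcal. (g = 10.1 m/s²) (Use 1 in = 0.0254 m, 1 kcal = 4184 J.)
Convert to SI: m = 34.0 kg, h = 73.9902 m
PE = mgh = (34.0)(10.1)(73.9902) = 25408.2 J = 6.073 kcal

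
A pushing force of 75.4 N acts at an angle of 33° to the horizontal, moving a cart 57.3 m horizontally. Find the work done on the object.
W = F·d·cosθ = (75.4)(57.3)cos(33°) = 3623 J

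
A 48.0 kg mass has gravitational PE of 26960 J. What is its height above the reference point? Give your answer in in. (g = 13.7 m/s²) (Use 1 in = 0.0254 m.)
h = PE/(mg) = 26960.0/(48.0·13.7) = 40.9976 m = 1614 in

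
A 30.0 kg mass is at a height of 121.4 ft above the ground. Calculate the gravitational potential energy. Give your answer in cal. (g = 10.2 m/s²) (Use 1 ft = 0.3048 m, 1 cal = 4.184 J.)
Convert to SI: m = 30.0 kg, h = 37.0027 m
PE = mgh = (30.0)(10.2)(37.0027) = 11322.8 J = 2706 cal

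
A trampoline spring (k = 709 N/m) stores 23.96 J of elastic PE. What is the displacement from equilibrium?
x = √(2·PE/k) = √(2·23.96/709) = 0.26 m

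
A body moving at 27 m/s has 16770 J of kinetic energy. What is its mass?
m = 2·KE/v² = 2·16770/(27)² = 46.01 kg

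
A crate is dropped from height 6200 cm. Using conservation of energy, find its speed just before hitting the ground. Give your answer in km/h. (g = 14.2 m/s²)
Convert to SI: h = 62.0 m
mgh = ½mv² ⇒ v = √(2gh) = √(2·14.2·62.0) = 41.9619 m/s = 151.1 km/h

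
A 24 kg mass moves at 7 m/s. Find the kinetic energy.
KE = ½mv² = ½(24)(7)² = 588.0 J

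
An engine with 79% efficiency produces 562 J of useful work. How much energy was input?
W_in = W_out/η = 562/0.79 = 711.4 J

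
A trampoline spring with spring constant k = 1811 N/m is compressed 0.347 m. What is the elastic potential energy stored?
PE = ½kx² = ½(1811)(0.347)² = 109.0 J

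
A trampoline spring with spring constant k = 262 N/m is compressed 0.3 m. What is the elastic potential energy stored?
PE = ½kx² = ½(262)(0.3)² = 11.79 J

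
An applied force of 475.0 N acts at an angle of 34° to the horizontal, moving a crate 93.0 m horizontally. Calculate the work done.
W = F·d·cosθ = (475.0)(93.0)cos(34°) = 36620 J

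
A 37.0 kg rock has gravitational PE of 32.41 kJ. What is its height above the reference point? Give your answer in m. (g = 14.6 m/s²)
Convert to SI: m = 37.0 kg, PE = 32410.0 J
h = PE/(mg) = 32410.0/(37.0·14.6) = 60.0 m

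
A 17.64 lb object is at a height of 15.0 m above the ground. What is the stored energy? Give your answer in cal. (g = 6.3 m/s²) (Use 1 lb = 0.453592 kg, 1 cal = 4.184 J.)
Convert to SI: m = 8.00136 kg, h = 15.0 m
PE = mgh = (8.00136)(6.3)(15.0) = 756.129 J = 180.7 cal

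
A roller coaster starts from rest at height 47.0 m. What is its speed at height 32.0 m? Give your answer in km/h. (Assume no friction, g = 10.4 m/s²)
mgh₁ = mgh₂ + ½mv² ⇒ v = √(2g(h₁−h₂)) = √(2·10.4·15.0) = 17.6635 m/s = 63.59 km/h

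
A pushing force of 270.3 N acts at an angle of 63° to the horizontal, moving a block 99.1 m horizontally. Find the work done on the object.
W = F·d·cosθ = (270.3)(99.1)cos(63°) = 12160 J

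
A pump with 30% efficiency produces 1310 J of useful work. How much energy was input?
W_in = W_out/η = 1310/0.3 = 4367 J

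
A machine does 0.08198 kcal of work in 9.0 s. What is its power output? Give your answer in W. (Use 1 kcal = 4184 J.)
Convert to SI: W = 343.004 J, t = 9.0 s
P = W/t = 343.004/9.0 = 38.11 W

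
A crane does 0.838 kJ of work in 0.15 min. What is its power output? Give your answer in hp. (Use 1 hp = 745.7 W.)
Convert to SI: W = 838.0 J, t = 9.0 s
P = W/t = 838.0/9.0 = 93.1111 W = 0.1249 hp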